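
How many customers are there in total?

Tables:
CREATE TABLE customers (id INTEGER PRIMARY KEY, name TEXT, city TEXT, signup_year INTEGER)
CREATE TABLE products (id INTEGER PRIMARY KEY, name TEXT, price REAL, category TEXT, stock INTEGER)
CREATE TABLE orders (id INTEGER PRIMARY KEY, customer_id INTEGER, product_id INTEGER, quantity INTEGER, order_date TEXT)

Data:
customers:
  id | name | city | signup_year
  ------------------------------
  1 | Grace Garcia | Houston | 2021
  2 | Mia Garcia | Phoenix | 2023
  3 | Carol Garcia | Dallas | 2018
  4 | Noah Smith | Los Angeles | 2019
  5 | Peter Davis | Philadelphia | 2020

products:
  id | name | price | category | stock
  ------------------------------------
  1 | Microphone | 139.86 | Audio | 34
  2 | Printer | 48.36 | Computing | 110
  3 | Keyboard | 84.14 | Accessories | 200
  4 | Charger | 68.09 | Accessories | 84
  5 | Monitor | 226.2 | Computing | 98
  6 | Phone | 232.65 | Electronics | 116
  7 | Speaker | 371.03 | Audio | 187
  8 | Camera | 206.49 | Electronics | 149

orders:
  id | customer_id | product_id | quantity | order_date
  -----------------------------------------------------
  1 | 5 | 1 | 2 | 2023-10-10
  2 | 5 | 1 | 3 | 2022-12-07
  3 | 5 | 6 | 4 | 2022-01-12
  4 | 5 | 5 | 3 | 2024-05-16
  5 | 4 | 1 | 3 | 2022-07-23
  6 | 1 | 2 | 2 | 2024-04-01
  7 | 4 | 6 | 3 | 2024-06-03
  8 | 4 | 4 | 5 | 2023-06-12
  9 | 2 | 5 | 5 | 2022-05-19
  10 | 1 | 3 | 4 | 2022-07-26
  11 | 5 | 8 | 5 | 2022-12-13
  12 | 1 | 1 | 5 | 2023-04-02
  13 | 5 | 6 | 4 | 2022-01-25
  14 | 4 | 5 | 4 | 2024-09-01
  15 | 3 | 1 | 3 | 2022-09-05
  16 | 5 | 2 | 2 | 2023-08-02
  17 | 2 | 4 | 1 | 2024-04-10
SELECT COUNT(*) FROM customers

Execution result:
5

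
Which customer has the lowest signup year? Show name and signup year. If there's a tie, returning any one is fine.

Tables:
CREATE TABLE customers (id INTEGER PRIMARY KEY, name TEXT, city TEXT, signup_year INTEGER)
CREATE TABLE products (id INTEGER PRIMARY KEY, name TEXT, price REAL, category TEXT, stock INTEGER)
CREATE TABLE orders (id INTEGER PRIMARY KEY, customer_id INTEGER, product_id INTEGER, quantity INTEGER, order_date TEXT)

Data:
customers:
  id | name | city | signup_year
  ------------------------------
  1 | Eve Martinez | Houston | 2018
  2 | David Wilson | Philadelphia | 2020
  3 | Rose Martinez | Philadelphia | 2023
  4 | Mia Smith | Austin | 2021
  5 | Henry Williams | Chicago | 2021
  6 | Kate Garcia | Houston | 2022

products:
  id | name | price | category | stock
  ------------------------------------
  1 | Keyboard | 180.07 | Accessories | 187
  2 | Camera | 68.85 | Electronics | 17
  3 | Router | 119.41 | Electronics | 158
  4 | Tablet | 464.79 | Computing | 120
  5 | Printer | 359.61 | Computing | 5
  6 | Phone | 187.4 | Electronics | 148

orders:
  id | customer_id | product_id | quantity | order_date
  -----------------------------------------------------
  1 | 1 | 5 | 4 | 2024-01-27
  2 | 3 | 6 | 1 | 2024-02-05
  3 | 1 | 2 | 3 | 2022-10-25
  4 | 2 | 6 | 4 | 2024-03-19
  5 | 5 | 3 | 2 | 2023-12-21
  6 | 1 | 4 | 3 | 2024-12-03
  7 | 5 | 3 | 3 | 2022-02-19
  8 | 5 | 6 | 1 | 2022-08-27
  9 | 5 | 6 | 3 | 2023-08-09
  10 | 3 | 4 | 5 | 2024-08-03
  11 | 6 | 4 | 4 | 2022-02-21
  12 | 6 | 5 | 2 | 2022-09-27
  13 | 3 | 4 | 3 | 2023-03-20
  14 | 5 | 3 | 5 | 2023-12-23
SELECT name, signup_year FROM customers ORDER BY signup_year ASC LIMIT 1

Execution result:
name | signup_year
Eve Martinez | 2018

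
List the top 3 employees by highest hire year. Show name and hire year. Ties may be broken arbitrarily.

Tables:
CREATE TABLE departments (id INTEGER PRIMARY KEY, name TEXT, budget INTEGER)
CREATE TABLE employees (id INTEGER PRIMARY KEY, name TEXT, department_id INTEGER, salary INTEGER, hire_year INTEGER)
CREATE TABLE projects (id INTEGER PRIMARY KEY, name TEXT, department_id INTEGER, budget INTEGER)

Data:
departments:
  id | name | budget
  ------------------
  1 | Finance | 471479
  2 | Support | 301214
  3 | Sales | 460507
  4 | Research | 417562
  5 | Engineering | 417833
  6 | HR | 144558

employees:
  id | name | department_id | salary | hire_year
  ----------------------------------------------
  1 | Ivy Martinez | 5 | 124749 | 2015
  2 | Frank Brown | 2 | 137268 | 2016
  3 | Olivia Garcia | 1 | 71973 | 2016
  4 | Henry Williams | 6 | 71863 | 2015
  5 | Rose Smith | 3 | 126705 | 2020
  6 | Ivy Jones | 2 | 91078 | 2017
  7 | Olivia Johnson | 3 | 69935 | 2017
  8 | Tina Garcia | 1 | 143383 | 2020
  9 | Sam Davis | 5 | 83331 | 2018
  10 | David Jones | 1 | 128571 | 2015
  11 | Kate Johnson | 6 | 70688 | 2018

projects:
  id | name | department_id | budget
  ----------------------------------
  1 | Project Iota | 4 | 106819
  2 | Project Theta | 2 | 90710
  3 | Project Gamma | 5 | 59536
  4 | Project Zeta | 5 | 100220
SELECT name, hire_year FROM employees ORDER BY hire_year DESC LIMIT 3

Execution result:
name | hire_year
Rose Smith | 2020
Tina Garcia | 2020
Sam Davis | 2018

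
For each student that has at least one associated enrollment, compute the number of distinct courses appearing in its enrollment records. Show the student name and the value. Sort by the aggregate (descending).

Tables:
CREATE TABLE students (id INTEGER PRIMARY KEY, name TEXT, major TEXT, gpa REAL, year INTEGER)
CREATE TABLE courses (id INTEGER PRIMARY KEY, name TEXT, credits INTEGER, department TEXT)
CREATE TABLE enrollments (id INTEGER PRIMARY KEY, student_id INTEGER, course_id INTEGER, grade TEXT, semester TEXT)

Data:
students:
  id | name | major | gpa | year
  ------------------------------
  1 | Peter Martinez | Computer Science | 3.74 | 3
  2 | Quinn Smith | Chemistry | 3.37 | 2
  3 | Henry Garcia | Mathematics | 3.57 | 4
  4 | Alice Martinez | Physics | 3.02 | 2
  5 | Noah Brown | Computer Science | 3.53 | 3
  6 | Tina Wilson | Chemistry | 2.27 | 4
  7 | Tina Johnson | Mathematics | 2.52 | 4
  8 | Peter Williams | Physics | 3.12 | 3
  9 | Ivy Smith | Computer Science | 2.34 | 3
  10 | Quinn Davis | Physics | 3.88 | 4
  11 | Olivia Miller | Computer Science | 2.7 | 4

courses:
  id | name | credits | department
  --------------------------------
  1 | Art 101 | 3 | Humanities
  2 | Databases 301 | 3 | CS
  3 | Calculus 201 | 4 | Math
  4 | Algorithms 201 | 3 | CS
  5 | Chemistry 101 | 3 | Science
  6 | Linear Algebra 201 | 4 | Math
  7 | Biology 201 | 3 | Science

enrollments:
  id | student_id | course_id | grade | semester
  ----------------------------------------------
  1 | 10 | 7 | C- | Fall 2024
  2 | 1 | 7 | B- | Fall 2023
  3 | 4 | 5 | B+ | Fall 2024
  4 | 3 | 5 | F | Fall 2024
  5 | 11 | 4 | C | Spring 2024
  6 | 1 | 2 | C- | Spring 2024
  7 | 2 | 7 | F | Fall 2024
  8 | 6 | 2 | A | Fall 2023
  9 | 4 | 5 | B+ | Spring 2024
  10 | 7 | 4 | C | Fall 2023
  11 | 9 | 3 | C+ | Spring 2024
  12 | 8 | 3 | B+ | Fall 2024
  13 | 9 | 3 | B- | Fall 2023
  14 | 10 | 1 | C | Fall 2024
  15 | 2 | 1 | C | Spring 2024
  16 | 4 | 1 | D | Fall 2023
SELECT p.name, COUNT(DISTINCT c.course_id) AS distinct_course_count FROM enrollments c JOIN students p ON c.student_id = p.id GROUP BY p.id, p.name ORDER BY distinct_course_count DESC

Execution result:
name | distinct_course_count
Peter Martinez | 2
Quinn Smith | 2
Alice Martinez | 2
Quinn Davis | 2
Henry Garcia | 1
Tina Wilson | 1
Tina Johnson | 1
Peter Williams | 1
Ivy Smith | 1
Olivia Miller | 1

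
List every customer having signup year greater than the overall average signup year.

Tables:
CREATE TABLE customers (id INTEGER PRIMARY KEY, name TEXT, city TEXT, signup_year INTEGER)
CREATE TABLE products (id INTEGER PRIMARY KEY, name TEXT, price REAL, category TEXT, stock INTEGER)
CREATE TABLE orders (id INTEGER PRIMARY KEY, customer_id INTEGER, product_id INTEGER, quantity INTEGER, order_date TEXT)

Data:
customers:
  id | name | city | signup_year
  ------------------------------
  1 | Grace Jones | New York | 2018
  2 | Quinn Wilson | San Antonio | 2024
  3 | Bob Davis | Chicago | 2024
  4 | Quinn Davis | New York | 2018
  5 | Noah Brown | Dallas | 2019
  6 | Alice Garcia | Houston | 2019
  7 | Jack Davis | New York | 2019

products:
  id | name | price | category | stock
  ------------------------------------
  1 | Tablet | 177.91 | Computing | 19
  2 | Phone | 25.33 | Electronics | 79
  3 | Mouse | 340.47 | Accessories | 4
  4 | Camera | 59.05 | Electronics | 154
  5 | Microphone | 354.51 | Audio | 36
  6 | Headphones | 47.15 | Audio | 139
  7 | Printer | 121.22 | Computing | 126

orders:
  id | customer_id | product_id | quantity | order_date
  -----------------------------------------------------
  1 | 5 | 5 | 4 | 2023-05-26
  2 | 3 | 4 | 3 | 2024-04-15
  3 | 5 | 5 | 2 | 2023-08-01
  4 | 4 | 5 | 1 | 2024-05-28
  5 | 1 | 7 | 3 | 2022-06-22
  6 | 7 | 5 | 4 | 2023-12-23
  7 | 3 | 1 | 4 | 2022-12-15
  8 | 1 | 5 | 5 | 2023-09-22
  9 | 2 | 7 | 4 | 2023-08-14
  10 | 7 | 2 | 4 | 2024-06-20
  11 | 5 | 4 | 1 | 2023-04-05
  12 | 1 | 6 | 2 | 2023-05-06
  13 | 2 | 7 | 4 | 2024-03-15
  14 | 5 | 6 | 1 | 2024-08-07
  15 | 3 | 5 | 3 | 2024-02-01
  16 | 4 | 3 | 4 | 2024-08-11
SELECT name, signup_year FROM customers WHERE signup_year > (SELECT AVG(signup_year) FROM customers)

Execution result:
name | signup_year
Quinn Wilson | 2024
Bob Davis | 2024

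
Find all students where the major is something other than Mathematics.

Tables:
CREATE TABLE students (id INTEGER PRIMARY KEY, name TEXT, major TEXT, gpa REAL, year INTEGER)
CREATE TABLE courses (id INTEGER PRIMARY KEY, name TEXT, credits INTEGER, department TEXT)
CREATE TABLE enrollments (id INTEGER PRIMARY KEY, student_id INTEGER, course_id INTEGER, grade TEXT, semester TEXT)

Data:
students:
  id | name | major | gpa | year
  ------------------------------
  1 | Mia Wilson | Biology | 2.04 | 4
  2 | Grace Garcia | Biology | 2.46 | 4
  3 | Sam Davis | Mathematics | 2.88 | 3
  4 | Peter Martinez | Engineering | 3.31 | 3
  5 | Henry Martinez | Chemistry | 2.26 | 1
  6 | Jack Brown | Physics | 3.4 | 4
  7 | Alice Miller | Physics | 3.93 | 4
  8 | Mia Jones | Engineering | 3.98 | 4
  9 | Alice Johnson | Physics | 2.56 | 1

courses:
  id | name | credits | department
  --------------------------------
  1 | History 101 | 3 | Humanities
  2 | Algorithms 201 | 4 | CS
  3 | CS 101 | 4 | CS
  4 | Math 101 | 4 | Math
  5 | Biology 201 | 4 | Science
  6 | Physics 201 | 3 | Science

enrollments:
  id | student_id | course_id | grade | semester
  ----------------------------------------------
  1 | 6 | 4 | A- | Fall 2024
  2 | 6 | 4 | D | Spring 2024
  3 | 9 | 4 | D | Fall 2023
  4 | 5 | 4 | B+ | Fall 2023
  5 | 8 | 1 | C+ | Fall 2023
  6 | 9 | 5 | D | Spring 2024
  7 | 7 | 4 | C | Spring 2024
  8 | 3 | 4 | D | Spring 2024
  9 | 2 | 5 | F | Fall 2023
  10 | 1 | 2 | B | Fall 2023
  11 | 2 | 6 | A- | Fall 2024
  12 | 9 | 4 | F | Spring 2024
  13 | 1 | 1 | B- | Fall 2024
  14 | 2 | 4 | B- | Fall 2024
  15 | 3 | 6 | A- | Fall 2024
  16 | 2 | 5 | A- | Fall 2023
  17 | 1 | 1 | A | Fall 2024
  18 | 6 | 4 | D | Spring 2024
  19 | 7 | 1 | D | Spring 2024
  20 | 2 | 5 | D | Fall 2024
SELECT name, major FROM students WHERE major <> 'Mathematics'

Execution result:
name | major
Mia Wilson | Biology
Grace Garcia | Biology
Peter Martinez | Engineering
Henry Martinez | Chemistry
Jack Brown | Physics
Alice Miller | Physics
Mia Jones | Engineering
Alice Johnson | Physics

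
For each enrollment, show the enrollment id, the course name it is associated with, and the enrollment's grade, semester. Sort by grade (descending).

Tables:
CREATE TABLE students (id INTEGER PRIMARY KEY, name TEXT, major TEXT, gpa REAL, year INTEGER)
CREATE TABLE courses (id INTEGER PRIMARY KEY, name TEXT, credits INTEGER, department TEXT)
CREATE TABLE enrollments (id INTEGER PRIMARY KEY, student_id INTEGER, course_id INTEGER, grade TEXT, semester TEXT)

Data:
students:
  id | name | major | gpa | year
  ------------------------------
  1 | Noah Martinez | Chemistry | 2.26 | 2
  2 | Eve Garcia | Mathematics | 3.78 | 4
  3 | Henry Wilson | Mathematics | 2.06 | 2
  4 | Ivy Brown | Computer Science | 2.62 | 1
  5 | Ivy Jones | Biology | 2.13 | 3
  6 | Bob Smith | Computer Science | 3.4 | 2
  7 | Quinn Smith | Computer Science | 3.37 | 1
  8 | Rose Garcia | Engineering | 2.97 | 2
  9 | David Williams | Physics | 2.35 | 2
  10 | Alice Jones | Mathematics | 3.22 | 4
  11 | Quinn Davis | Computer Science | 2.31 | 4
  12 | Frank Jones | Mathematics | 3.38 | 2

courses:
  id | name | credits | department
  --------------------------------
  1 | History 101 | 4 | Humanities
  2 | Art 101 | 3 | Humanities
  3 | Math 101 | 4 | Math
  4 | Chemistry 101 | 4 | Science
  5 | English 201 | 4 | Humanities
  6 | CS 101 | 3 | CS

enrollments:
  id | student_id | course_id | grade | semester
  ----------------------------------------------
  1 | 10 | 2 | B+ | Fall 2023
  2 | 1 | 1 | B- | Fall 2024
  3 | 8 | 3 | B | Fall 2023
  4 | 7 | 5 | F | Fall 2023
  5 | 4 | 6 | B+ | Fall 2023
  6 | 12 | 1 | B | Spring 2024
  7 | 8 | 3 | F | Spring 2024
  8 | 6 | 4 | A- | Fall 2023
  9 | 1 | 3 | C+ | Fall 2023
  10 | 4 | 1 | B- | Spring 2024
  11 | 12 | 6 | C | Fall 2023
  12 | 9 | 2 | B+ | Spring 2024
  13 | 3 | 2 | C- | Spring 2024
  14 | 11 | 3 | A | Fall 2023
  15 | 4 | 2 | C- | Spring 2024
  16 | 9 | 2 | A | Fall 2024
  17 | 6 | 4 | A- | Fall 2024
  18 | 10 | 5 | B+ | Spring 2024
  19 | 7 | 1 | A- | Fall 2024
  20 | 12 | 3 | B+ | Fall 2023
SELECT c.id, p.name AS course, c.grade, c.semester FROM enrollments c JOIN courses p ON c.course_id = p.id ORDER BY c.grade DESC

Execution result:
id | course | grade | semester
4 | English 201 | F | Fall 2023
7 | Math 101 | F | Spring 2024
13 | Art 101 | C- | Spring 2024
15 | Art 101 | C- | Spring 2024
9 | Math 101 | C+ | Fall 2023
11 | CS 101 | C | Fall 2023
2 | History 101 | B- | Fall 2024
10 | History 101 | B- | Spring 2024
1 | Art 101 | B+ | Fall 2023
5 | CS 101 | B+ | Fall 2023
12 | Art 101 | B+ | Spring 2024
18 | English 201 | B+ | Spring 2024
20 | Math 101 | B+ | Fall 2023
3 | Math 101 | B | Fall 2023
6 | History 101 | B | Spring 2024
8 | Chemistry 101 | A- | Fall 2023
17 | Chemistry 101 | A- | Fall 2024
19 | History 101 | A- | Fall 2024
14 | Math 101 | A | Fall 2023
16 | Art 101 | A | Fall 2024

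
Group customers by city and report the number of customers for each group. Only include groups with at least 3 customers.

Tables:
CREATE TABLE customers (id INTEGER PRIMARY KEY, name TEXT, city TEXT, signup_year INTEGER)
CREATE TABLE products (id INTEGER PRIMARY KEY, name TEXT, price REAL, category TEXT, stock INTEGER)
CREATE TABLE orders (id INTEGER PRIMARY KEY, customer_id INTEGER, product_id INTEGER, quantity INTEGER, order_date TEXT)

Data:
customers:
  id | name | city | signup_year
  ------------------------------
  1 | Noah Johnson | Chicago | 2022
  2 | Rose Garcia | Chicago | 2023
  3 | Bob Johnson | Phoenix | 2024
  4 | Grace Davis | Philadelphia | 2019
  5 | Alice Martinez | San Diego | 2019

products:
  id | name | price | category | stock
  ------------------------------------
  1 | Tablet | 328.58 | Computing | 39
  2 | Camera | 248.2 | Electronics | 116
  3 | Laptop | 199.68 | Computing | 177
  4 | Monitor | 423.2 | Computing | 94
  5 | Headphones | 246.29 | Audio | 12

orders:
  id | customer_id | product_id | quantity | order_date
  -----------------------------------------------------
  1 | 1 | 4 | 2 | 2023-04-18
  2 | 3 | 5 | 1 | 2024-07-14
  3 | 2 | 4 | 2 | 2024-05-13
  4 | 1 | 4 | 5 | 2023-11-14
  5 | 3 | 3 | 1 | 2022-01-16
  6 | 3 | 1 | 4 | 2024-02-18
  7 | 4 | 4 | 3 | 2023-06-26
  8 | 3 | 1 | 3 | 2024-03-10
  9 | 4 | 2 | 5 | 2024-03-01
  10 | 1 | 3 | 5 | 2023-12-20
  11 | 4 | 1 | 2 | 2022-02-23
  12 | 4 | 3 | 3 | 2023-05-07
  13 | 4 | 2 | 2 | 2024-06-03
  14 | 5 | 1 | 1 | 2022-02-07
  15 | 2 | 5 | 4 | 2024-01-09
SELECT city, COUNT(*) AS n FROM customers GROUP BY city HAVING COUNT(*) >= 3

Execution result:
(no rows)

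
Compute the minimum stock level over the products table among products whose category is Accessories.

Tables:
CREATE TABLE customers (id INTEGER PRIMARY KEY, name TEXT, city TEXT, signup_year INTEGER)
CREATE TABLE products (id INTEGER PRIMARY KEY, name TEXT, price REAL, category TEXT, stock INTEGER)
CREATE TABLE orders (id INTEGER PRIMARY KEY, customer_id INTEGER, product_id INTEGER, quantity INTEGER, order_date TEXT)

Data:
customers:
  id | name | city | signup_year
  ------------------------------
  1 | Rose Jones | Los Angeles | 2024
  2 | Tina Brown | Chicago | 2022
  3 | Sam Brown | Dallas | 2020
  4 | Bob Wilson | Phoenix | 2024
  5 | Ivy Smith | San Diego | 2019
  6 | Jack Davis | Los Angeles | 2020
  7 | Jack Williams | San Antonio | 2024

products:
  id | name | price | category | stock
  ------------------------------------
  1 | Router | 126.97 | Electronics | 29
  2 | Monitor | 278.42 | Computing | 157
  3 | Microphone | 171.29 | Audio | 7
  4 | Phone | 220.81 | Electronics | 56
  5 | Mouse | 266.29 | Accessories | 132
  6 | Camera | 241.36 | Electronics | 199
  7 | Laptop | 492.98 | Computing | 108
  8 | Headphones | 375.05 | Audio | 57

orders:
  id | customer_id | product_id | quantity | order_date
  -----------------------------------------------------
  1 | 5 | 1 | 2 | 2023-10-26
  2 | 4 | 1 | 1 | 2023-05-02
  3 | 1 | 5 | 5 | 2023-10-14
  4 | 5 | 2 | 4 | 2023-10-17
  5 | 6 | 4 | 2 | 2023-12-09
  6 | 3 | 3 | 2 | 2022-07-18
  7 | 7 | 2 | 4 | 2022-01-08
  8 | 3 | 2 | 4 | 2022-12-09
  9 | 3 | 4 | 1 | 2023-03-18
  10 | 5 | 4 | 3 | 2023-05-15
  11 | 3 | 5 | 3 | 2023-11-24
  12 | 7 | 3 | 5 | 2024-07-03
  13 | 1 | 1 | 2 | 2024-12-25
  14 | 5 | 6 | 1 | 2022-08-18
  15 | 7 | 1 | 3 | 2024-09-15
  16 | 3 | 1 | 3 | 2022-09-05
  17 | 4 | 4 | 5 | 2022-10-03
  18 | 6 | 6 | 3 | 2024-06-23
SELECT MIN(stock) FROM products WHERE category = 'Accessories'

Execution result:
132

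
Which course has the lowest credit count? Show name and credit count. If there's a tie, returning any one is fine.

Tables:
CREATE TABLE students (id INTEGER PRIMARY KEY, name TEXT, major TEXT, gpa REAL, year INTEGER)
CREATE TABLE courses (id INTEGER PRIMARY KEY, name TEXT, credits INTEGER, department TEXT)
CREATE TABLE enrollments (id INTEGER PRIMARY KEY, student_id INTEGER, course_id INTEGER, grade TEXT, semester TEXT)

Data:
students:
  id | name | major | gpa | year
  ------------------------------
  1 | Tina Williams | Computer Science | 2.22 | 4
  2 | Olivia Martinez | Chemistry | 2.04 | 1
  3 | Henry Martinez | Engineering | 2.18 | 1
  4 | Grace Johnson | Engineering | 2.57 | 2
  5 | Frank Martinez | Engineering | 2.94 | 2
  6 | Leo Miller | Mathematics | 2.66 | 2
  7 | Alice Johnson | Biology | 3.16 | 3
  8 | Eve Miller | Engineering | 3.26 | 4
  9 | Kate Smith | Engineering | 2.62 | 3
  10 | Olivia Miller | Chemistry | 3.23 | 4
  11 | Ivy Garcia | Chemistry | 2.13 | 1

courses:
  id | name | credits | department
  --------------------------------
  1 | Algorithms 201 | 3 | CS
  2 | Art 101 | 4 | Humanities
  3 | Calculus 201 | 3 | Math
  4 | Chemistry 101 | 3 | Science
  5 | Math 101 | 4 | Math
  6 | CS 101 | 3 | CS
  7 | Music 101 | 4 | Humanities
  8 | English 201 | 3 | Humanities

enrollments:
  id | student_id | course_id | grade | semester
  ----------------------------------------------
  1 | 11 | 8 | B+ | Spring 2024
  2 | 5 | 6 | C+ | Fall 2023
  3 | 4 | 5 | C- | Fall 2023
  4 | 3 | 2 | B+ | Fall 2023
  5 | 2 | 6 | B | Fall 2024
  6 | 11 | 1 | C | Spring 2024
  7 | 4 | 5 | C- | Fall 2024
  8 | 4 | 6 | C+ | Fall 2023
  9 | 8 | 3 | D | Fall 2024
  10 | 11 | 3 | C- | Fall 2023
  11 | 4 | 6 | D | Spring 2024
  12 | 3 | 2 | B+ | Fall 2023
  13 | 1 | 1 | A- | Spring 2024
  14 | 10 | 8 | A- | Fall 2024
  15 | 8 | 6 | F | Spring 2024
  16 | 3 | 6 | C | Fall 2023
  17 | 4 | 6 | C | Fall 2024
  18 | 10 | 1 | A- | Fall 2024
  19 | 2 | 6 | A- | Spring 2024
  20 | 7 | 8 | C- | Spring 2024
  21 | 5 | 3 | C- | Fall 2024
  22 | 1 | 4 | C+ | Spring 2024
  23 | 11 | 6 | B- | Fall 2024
SELECT name, credits FROM courses ORDER BY credits ASC LIMIT 1

Execution result:
name | credits
Algorithms 201 | 3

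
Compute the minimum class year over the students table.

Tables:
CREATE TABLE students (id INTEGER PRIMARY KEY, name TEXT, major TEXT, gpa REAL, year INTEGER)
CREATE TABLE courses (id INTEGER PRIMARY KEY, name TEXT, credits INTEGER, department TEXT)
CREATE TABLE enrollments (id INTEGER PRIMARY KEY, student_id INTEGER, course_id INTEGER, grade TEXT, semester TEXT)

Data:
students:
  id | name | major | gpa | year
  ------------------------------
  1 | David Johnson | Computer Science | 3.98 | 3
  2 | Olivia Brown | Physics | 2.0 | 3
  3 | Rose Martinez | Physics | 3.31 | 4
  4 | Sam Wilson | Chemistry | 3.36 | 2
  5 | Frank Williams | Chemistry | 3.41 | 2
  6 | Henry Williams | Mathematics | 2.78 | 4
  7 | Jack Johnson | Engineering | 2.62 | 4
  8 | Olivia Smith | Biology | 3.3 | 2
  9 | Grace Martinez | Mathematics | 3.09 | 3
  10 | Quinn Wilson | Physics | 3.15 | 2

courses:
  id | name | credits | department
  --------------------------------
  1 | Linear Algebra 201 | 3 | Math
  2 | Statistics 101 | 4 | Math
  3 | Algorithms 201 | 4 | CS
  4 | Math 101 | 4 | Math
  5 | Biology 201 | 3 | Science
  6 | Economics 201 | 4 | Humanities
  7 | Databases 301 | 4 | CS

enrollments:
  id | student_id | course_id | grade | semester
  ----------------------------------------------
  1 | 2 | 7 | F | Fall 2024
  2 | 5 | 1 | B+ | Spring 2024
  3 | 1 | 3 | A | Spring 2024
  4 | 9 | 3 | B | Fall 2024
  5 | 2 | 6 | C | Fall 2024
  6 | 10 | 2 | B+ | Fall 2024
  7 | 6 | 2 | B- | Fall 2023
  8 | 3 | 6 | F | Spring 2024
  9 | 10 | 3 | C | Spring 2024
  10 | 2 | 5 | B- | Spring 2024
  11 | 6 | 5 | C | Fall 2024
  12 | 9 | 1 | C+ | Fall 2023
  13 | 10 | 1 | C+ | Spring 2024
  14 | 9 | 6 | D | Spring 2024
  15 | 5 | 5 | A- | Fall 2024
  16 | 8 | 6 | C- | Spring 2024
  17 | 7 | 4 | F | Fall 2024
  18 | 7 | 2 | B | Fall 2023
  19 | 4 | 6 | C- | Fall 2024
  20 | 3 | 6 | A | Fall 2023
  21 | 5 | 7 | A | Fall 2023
SELECT MIN(year) FROM students

Execution result:
2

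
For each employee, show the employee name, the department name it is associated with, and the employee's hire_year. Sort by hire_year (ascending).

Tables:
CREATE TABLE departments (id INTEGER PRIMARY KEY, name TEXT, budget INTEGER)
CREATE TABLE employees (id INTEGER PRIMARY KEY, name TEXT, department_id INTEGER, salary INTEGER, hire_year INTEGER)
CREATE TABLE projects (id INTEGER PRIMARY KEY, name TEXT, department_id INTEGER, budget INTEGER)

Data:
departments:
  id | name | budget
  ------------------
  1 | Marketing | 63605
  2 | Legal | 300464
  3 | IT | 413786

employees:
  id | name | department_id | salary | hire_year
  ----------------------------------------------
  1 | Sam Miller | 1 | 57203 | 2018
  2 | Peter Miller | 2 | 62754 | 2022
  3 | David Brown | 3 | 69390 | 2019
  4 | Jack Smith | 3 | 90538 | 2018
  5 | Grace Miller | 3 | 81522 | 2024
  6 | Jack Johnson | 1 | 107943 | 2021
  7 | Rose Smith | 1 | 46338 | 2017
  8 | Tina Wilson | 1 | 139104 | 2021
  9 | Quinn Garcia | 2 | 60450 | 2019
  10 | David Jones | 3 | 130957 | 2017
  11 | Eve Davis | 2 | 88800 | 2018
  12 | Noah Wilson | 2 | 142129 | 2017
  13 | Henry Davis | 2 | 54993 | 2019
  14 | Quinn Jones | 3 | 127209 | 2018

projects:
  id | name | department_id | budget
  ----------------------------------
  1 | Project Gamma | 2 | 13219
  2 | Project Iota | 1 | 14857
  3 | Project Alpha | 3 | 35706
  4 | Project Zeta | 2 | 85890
SELECT c.name, p.name AS department, c.hire_year FROM employees c JOIN departments p ON c.department_id = p.id ORDER BY c.hire_year ASC

Execution result:
name | department | hire_year
Rose Smith | Marketing | 2017
David Jones | IT | 2017
Noah Wilson | Legal | 2017
Sam Miller | Marketing | 2018
Jack Smith | IT | 2018
Eve Davis | Legal | 2018
Quinn Jones | IT | 2018
David Brown | IT | 2019
Quinn Garcia | Legal | 2019
Henry Davis | Legal | 2019
Jack Johnson | Marketing | 2021
Tina Wilson | Marketing | 2021
Peter Miller | Legal | 2022
Grace Miller | IT | 2024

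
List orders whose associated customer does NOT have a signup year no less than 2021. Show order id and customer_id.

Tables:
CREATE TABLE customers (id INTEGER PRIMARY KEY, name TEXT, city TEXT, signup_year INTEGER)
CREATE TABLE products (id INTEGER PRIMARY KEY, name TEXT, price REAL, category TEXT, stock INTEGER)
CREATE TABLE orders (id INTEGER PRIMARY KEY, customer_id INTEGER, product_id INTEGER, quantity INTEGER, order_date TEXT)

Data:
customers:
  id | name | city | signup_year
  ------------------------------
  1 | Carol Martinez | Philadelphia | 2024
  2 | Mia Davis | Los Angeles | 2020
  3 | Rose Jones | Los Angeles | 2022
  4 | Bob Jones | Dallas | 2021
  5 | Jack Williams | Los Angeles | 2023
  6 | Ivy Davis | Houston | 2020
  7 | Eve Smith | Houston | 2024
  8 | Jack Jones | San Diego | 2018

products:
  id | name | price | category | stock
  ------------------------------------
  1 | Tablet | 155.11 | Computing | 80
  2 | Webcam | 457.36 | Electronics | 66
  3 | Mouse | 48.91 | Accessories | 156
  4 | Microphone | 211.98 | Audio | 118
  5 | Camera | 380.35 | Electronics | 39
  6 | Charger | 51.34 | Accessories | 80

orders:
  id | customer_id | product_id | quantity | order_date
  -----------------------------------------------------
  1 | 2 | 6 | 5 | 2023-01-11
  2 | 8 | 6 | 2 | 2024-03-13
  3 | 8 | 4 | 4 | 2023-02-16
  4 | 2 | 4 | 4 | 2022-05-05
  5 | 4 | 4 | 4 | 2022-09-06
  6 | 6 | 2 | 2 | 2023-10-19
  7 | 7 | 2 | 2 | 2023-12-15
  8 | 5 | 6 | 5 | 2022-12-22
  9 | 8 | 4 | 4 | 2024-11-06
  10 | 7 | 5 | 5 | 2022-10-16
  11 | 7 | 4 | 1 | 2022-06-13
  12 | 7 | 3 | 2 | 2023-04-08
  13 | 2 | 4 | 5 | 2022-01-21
SELECT id, customer_id FROM orders WHERE customer_id NOT IN (SELECT id FROM customers WHERE signup_year >= 2021)

Execution result:
id | customer_id
1 | 2
2 | 8
3 | 8
4 | 2
6 | 6
9 | 8
13 | 2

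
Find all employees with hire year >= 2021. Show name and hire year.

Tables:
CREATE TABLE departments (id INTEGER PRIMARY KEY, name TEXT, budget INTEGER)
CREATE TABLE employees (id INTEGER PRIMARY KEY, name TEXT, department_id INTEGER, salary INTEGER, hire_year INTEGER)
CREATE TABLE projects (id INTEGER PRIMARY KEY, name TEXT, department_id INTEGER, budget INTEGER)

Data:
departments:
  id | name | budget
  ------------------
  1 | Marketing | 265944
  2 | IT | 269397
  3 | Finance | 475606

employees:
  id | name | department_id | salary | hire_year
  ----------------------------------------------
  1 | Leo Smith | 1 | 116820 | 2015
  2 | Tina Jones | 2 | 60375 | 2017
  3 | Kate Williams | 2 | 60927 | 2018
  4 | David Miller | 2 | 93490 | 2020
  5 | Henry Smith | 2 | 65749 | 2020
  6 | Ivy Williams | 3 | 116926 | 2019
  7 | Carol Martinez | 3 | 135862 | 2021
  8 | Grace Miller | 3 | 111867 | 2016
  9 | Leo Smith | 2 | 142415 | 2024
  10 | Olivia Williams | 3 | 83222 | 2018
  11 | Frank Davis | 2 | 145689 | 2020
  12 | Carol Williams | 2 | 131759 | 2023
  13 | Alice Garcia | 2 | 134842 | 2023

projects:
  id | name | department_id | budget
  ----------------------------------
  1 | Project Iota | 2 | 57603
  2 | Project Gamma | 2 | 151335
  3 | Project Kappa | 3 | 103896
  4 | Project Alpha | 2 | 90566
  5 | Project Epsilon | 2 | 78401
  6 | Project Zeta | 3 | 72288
SELECT name, hire_year FROM employees WHERE hire_year >= 2021

Execution result:
name | hire_year
Carol Martinez | 2021
Leo Smith | 2024
Carol Williams | 2023
Alice Garcia | 2023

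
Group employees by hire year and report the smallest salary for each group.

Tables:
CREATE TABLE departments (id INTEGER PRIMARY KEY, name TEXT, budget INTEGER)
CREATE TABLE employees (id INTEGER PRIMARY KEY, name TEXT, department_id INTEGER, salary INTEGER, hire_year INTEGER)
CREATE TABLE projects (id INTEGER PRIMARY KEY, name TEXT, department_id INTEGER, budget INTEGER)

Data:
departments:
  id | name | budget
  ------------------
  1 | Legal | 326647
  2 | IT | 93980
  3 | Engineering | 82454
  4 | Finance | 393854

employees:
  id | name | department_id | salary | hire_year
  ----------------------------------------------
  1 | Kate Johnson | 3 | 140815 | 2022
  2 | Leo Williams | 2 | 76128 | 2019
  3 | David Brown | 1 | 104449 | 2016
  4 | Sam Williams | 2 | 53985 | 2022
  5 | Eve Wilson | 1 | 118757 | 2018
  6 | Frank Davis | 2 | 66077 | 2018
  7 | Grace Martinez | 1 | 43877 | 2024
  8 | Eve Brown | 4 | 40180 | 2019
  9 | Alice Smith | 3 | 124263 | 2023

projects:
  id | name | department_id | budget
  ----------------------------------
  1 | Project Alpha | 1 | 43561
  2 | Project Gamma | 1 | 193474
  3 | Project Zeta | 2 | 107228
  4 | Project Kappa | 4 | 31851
SELECT hire_year, MIN(salary) AS min_salary FROM employees GROUP BY hire_year

Execution result:
hire_year | min_salary
2016 | 104449
2018 | 66077
2019 | 40180
2022 | 53985
2023 | 124263
2024 | 43877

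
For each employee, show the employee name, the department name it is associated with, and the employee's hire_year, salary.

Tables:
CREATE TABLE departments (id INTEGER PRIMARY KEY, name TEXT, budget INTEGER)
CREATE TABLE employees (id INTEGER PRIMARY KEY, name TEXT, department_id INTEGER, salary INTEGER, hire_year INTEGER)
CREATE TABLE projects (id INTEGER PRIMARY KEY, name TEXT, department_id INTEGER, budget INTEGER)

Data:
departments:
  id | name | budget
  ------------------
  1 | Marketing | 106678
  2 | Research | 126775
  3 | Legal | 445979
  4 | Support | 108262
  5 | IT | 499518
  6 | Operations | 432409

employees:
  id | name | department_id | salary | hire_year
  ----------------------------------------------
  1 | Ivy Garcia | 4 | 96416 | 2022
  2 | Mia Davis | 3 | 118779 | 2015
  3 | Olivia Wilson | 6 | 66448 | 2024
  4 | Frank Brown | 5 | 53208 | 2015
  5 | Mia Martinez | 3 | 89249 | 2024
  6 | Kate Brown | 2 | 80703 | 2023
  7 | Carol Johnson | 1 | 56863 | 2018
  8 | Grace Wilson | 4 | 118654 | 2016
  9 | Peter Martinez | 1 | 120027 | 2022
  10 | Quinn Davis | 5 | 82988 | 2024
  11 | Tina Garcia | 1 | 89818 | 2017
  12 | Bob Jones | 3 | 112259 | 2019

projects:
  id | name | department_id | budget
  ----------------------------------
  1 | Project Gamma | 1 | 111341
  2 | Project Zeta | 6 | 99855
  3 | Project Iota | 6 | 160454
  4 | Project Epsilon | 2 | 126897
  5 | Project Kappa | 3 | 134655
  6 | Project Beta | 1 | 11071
SELECT c.name, p.name AS department, c.hire_year, c.salary FROM employees c JOIN departments p ON c.department_id = p.id

Execution result:
name | department | hire_year | salary
Ivy Garcia | Support | 2022 | 96416
Mia Davis | Legal | 2015 | 118779
Olivia Wilson | Operations | 2024 | 66448
Frank Brown | IT | 2015 | 53208
Mia Martinez | Legal | 2024 | 89249
Kate Brown | Research | 2023 | 80703
Carol Johnson | Marketing | 2018 | 56863
Grace Wilson | Support | 2016 | 118654
Peter Martinez | Marketing | 2022 | 120027
Quinn Davis | IT | 2024 | 82988
Tina Garcia | Marketing | 2017 | 89818
Bob Jones | Legal | 2019 | 112259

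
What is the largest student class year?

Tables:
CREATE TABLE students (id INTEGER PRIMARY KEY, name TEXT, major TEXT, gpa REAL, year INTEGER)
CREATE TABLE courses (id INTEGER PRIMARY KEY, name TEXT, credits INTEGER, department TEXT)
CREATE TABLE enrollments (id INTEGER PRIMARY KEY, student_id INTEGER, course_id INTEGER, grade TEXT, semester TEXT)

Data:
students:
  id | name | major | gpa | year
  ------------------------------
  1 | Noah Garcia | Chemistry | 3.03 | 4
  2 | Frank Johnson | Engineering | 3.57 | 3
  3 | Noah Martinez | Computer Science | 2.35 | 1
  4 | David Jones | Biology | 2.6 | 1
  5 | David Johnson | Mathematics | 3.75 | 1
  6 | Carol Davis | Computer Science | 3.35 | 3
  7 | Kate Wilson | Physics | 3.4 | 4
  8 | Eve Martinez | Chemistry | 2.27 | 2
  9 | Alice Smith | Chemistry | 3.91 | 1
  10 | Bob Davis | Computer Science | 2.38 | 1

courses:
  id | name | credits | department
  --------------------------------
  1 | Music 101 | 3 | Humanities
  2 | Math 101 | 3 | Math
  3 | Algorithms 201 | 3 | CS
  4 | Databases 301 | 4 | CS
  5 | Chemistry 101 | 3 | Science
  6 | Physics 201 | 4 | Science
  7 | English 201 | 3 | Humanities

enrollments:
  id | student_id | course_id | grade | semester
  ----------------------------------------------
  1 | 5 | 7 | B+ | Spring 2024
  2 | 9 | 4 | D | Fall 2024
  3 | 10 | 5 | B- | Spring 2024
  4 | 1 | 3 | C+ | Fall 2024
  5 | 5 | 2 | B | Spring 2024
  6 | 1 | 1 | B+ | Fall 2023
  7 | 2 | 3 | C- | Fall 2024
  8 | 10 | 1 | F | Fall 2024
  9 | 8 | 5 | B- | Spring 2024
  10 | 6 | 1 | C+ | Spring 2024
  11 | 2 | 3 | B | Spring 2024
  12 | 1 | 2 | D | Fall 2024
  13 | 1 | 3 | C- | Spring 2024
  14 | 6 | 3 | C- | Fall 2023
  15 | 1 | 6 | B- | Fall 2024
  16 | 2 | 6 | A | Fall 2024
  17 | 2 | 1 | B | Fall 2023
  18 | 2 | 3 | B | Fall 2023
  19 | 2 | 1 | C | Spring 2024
SELECT MAX(year) FROM students

Execution result:
4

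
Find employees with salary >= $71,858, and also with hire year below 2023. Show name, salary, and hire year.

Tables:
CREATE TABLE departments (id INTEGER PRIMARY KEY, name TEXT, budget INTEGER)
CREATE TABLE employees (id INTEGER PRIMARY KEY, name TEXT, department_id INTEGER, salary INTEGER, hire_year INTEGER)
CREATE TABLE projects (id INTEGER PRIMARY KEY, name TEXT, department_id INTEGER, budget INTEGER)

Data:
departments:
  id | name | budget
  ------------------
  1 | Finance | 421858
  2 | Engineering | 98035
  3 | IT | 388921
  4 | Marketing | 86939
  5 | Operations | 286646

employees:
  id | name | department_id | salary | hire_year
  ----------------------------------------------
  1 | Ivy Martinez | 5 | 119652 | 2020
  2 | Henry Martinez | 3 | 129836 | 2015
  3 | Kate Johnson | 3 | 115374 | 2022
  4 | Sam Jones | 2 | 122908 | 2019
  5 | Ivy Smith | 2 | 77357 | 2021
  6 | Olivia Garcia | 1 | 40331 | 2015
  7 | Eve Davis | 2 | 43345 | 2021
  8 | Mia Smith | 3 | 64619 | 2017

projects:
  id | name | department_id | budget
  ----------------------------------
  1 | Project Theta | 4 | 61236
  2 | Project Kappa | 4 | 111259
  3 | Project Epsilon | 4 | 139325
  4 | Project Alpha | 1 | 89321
SELECT name, salary, hire_year FROM employees WHERE salary >= 71858 AND hire_year < 2023

Execution result:
name | salary | hire_year
Ivy Martinez | 119652 | 2020
Henry Martinez | 129836 | 2015
Kate Johnson | 115374 | 2022
Sam Jones | 122908 | 2019
Ivy Smith | 77357 | 2021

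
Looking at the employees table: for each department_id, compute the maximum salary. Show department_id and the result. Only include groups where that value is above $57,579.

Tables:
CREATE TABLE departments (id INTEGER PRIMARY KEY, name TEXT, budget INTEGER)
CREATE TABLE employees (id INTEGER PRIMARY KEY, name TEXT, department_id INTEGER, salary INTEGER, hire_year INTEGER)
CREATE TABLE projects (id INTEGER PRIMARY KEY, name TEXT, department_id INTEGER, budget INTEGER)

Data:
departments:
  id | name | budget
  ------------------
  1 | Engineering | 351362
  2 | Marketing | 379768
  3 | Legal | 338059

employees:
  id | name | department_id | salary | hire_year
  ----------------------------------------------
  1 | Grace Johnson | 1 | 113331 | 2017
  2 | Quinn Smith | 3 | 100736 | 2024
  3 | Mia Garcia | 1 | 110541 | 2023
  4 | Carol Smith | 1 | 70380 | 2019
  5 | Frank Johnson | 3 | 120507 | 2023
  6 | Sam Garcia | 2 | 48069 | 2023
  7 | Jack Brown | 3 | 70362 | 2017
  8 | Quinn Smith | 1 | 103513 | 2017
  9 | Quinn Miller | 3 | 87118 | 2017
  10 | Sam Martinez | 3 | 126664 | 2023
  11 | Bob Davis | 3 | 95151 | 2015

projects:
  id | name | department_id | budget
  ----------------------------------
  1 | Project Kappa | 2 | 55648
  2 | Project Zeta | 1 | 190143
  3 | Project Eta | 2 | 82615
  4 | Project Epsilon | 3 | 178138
SELECT department_id, MAX(salary) AS max_salary FROM employees GROUP BY department_id HAVING MAX(salary) > 57579

Execution result:
department_id | max_salary
1 | 113331
3 | 126664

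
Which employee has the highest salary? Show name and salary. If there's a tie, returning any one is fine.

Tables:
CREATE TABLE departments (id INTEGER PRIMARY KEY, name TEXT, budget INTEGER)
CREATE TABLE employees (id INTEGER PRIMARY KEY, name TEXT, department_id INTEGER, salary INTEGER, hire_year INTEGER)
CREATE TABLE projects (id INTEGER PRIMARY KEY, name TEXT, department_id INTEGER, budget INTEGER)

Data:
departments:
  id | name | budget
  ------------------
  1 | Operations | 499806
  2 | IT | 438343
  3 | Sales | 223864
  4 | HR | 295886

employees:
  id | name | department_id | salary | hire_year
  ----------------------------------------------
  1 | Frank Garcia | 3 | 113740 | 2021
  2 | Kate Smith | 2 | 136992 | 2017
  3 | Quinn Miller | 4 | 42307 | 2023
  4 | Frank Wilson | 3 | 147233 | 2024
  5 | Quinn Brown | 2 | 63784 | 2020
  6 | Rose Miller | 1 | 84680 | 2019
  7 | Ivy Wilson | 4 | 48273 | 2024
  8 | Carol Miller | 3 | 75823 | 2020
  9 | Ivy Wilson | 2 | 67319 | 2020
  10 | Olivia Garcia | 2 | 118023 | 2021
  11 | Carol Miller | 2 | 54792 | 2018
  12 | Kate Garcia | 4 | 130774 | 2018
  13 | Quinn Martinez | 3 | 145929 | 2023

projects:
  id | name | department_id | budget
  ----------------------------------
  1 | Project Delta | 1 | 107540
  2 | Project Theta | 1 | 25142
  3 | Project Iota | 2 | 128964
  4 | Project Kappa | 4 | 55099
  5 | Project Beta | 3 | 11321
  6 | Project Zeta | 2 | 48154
SELECT name, salary FROM employees ORDER BY salary DESC LIMIT 1

Execution result:
name | salary
Frank Wilson | 147233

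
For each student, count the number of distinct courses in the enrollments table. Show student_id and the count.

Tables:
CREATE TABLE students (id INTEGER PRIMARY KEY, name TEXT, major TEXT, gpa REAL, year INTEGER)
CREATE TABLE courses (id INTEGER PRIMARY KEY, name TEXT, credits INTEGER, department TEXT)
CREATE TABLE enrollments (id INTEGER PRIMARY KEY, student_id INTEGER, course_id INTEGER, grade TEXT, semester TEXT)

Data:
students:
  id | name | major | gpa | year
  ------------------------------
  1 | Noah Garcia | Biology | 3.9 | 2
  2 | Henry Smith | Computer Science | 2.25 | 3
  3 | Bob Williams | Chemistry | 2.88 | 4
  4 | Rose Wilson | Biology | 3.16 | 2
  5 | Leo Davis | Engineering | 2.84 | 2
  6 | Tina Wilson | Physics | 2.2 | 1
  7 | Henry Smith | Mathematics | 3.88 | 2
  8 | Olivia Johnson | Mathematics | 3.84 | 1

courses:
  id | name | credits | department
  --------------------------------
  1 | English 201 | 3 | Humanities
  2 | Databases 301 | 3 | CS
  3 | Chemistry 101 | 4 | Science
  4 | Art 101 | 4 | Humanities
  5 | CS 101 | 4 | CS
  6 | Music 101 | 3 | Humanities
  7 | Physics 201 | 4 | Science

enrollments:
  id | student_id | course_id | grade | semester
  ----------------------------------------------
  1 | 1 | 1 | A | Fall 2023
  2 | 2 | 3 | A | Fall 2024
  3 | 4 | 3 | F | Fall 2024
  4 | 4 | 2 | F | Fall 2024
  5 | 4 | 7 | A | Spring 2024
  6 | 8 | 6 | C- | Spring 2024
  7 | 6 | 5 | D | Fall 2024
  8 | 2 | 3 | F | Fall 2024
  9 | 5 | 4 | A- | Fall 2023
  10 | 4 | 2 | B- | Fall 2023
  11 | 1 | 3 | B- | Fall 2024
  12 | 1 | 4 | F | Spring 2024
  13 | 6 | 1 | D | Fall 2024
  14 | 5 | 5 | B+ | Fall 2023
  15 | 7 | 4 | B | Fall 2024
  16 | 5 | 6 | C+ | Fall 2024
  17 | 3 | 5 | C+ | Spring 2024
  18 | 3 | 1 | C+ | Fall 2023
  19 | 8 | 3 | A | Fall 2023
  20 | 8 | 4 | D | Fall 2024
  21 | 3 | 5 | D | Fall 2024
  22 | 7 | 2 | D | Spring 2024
SELECT student_id, COUNT(DISTINCT course_id) AS distinct_course_count FROM enrollments GROUP BY student_id

Execution result:
student_id | distinct_course_count
1 | 3
2 | 1
3 | 2
4 | 3
5 | 3
6 | 2
7 | 2
8 | 3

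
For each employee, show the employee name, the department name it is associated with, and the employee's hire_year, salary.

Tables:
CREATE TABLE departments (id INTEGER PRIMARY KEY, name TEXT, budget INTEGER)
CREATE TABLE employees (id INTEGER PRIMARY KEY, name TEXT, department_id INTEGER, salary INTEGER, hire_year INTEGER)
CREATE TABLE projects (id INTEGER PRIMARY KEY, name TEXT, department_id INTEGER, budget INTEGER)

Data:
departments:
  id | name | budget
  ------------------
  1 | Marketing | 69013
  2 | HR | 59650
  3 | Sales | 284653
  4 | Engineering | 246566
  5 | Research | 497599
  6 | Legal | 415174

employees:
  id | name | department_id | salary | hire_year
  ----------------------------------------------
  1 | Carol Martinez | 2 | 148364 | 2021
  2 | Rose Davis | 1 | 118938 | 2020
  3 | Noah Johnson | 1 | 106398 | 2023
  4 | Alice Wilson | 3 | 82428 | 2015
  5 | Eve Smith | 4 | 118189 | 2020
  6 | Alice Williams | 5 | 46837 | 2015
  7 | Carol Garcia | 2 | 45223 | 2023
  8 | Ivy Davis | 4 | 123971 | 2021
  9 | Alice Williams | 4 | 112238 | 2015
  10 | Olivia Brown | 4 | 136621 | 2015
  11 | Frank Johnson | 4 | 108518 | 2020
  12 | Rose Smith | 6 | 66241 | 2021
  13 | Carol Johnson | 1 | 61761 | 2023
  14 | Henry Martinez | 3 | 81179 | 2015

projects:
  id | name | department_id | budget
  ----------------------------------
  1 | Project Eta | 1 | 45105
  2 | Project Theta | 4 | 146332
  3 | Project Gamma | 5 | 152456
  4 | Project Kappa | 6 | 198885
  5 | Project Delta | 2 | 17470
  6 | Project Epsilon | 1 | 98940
SELECT c.name, p.name AS department, c.hire_year, c.salary FROM employees c JOIN departments p ON c.department_id = p.id

Execution result:
name | department | hire_year | salary
Carol Martinez | HR | 2021 | 148364
Rose Davis | Marketing | 2020 | 118938
Noah Johnson | Marketing | 2023 | 106398
Alice Wilson | Sales | 2015 | 82428
Eve Smith | Engineering | 2020 | 118189
Alice Williams | Research | 2015 | 46837
Carol Garcia | HR | 2023 | 45223
Ivy Davis | Engineering | 2021 | 123971
Alice Williams | Engineering | 2015 | 112238
Olivia Brown | Engineering | 2015 | 136621
Frank Johnson | Engineering | 2020 | 108518
Rose Smith | Legal | 2021 | 66241
Carol Johnson | Marketing | 2023 | 61761
Henry Martinez | Sales | 2015 | 81179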